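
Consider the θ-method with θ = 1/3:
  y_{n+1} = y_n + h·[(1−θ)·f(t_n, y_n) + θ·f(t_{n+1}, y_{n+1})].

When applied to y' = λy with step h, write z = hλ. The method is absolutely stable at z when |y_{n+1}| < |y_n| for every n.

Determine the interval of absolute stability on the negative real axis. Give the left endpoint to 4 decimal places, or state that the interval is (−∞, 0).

(-6.0000, 0).

Test eqn y'=λy, z=hλ:
  y_{n+1} = y_n + z·[2/3·y_n + 1/3·y_{n+1}] ⇒ (1 − 1/3z)y_{n+1} = (1 + 2/3z)y_n
  Hence R(z) = (1 + 2/3z)/(1 − 1/3z).

Need |R(x)|<1, x<0.
x=-1: |R|=0.2500
R=−1: 1+2/3x = −1+1/3x ⇒ -1/3x=2 ⇒ x=2/(-1/3)=-6.0000
Confirm numerically:
  x=-5.828: |R|=0.98052 <1
  x=-5.782: |R|=0.97518 <1
  x=-4.761: |R|=0.84036 <1
  x=-3.981: |R|=0.71079 <1
  x=-6.546: |R|=1.05720 >1
  x=-6.493: |R|=1.05193 >1
  x=-6.476: |R|=1.05023 >1
Stable set (-6.0000, 0).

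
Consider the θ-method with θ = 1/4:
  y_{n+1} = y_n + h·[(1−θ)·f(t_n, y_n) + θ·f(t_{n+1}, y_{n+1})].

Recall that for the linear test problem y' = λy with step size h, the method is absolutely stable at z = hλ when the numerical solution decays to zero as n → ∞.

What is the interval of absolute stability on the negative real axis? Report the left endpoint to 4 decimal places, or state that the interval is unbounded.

On y'=λy, z=hλ:
  y_{n+1} = y_n + z·[3/4·y_n + 1/4·y_{n+1}] ⇒ (1 − 1/4z)y_{n+1} = (1 + 3/4z)y_n
  ⇒ R(z) = (1 + 3/4z)/(1 − 1/4z).

Find x<0 with |R(x)|<1.
x=-1.07: |R|=0.1558
R=−1: 1+3/4x = −1+1/4x ⇒ -1/2x=2 ⇒ x=2/(-1/2)=-4.0000
Confirm numerically:
  x=-3.860: |R|=0.96438 <1
  x=-3.083: |R|=0.74107 <1
  x=-2.002: |R|=0.33422 <1
  x=-1.749: |R|=0.21691 <1
  x=-4.567: |R|=1.13237 >1
  x=-4.382: |R|=1.09115 >1
Interval (-4.0000, 0).

z∈(-4.0000,0).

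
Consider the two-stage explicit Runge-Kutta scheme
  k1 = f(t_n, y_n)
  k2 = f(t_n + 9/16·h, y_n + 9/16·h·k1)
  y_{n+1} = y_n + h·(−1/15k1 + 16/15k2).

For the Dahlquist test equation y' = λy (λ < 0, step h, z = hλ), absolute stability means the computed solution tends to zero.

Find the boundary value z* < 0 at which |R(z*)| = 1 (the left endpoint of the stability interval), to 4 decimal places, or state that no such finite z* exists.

z* = -1.6667.

With y'=λy (z=hλ):
  k1=λy_n ⇒ h·k1=z·y_n;  k2=λ(1+9/16z)y_n ⇒ h·k2=z(1+9/16z)y_n
  y_{n+1}/y_n = 1 − 1/15z + 16/15z(1+9/16z) = 1 + z + 3/5z²
  ⇒ R(z) = 1 + z + 3/5z².

Find x<0 with |R(x)|<1.
x=-1.59: |R|=0.9269
R=1: x+3/5x²=0 ⇒ x=−5/3=-1.6667; min R=1−1/(4·3/5)=0.5833>−1
Confirm numerically:
  x=-1.264: |R|=0.69462 <1
  x=-1.241: |R|=0.68305 <1
  x=-1.081: |R|=0.62014 <1
  x=-2.256: |R|=1.79772 >1
  x=-2.094: |R|=1.53690 >1
So |R|<1 on (-1.6667, 0).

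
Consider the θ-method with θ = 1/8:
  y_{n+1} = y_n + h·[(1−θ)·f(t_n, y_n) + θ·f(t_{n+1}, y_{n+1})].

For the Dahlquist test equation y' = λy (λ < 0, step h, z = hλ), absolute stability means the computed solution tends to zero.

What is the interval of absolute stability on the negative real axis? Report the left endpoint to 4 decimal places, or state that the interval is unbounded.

Set f=λy, z=hλ:
  y_{n+1} = y_n + z·[7/8·y_n + 1/8·y_{n+1}] ⇒ (1 − 1/8z)y_{n+1} = (1 + 7/8z)y_n
  ⇒ R(z) = (1 + 7/8z)/(1 − 1/8z).

Need |R(x)|<1, x<0.
x=-0.47: |R|=0.5561
R=−1: 1+7/8x = −1+1/8x ⇒ -3/4x=2 ⇒ x=2/(-3/4)=-2.6667
Confirm numerically:
  x=-2.481: |R|=0.89371 <1
  x=-2.184: |R|=0.71563 <1
  x=-2.109: |R|=0.66901 <1
  x=-1.921: |R|=0.54904 <1
  x=-3.114: |R|=1.24150 >1
  x=-3.058: |R|=1.21233 >1
  x=-2.734: |R|=1.03764 >1
So |R|<1 on (-2.6667, 0).

z∈(-2.6667,0).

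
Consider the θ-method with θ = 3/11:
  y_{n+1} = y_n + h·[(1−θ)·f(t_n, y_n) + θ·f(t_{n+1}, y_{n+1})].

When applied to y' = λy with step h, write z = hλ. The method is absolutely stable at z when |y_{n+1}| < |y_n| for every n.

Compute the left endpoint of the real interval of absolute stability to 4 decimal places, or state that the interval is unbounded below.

z* = -4.4000.

Set f=λy, z=hλ:
  y_{n+1} = y_n + z·[8/11·y_n + 3/11·y_{n+1}] ⇒ (1 − 3/11z)y_{n+1} = (1 + 8/11z)y_n
  ⇒ R(z) = (1 + 8/11z)/(1 − 3/11z).

Find x<0 with |R(x)|<1.
x=-1.28: |R|=0.0512
R=−1: 1+8/11x = −1+3/11x ⇒ -5/11x=2 ⇒ x=2/(-5/11)=-4.4000
Confirm numerically:
  x=-4.029: |R|=0.91965 <1
  x=-3.016: |R|=0.65483 <1
  x=-2.923: |R|=0.62644 <1
  x=-4.672: |R|=1.05437 >1
  x=-4.629: |R|=1.04601 >1
  x=-4.612: |R|=1.04268 >1
So |R|<1 on (-4.4000, 0).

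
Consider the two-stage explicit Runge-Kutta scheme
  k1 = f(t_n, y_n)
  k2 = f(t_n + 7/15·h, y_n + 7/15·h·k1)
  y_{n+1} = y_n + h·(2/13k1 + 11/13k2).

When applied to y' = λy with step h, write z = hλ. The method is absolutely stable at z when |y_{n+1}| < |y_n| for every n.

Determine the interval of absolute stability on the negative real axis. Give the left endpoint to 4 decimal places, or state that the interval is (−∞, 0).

z∈(-2.5325,0).

Test eqn y'=λy, z=hλ:
  k1=λy_n ⇒ h·k1=z·y_n;  k2=λ(1+7/15z)y_n ⇒ h·k2=z(1+7/15z)y_n
  y_{n+1}/y_n = 1 + 2/13z + 11/13z(1+7/15z) = 1 + z + 77/195z²
  R(z) = 1 + z + 77/195z².

Solve |R(x)|<1 on ℝ⁻.
x=-1.53: |R|=0.3944
R=1: x+77/195x²=0 ⇒ x=−195/77=-2.5325; min R=1−1/(4·77/195)=0.3669>−1
Confirm numerically:
  x=-1.799: |R|=0.47896 <1
  x=-1.661: |R|=0.42842 <1
  x=-1.634: |R|=0.42029 <1
  x=-1.082: |R|=0.38029 <1
  x=-3.074: |R|=1.65733 >1
  x=-3.073: |R|=1.65590 >1
  x=-3.030: |R|=1.59528 >1
Stable set (-2.5325, 0).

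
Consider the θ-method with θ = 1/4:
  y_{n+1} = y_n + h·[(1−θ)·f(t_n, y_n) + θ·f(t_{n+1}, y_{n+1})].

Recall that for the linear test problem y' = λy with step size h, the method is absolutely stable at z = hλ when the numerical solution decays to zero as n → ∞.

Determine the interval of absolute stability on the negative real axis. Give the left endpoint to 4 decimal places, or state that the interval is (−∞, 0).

Set f=λy, z=hλ:
  y_{n+1} = y_n + z·[3/4·y_n + 1/4·y_{n+1}] ⇒ (1 − 1/4z)y_{n+1} = (1 + 3/4z)y_n
  ⇒ R(z) = (1 + 3/4z)/(1 − 1/4z).

Solve |R(x)|<1 on ℝ⁻.
x=-0.32: |R|=0.7037
R=−1: 1+3/4x = −1+1/4x ⇒ -1/2x=2 ⇒ x=2/(-1/2)=-4.0000
Confirm numerically:
  x=-2.919: |R|=0.68753 <1
  x=-2.501: |R|=0.53884 <1
  x=-1.714: |R|=0.19986 <1
  x=-1.642: |R|=0.16413 <1
  x=-4.338: |R|=1.08107 >1
  x=-4.247: |R|=1.05990 >1
Interval (-4.0000, 0).

(-4.0000, 0).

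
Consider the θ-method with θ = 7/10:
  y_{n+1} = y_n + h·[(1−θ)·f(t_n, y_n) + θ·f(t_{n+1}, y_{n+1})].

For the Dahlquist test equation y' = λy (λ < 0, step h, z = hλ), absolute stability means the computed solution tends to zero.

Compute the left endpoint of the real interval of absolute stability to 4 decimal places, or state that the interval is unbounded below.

On y'=λy, z=hλ:
  y_{n+1} = y_n + z·[3/10·y_n + 7/10·y_{n+1}] ⇒ (1 − 7/10z)y_{n+1} = (1 + 3/10z)y_n
  so R(z) = (1 + 3/10z)/(1 − 7/10z).

Need |R(x)|<1, x<0.
x=-0.92: |R|=0.4404
x=-2: |R|=0.1667
x=-10: |R|=0.2500
x=-100: |R|=0.4085
θ=7/10≥1/2 ⇒ |1+3/10x|<|1−7/10x| ∀x<0 ⇒ unbounded interval.

(−∞, 0) — no finite endpoint.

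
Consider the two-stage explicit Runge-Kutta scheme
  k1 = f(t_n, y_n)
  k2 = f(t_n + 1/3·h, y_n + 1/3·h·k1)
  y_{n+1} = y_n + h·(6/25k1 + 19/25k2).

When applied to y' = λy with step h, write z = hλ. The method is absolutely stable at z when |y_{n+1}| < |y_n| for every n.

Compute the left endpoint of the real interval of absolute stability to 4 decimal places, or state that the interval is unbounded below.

left endpoint -3.9474.

With y'=λy (z=hλ):
  k1=λy_n ⇒ h·k1=z·y_n;  k2=λ(1+1/3z)y_n ⇒ h·k2=z(1+1/3z)y_n
  y_{n+1}/y_n = 1 + 6/25z + 19/25z(1+1/3z) = 1 + z + 19/75z²
  so R(z) = 1 + z + 19/75z².

Boundary: |R(x)|=1, x<0.
x=-0.79: |R|=0.3681
R=1: x+19/75x²=0 ⇒ x=−75/19=-3.9474; min R=1−1/(4·19/75)=0.0132>−1
Confirm numerically:
  x=-3.019: |R|=0.28997 <1
  x=-2.851: |R|=0.20814 <1
  x=-2.457: |R|=0.07234 <1
  x=-1.795: |R|=0.02125 <1
  x=-4.271: |R|=1.35017 >1
  x=-4.110: |R|=1.16933 >1
Stable set (-3.9474, 0).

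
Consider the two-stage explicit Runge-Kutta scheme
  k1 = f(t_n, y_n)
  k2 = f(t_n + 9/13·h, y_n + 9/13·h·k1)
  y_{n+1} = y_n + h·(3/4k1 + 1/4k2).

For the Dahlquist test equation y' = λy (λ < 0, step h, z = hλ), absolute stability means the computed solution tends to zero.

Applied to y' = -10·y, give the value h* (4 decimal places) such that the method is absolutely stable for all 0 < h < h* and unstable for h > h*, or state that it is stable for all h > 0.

Test eqn y'=λy, z=hλ:
  k1=λy_n ⇒ h·k1=z·y_n;  k2=λ(1+9/13z)y_n ⇒ h·k2=z(1+9/13z)y_n
  y_{n+1}/y_n = 1 + 3/4z + 1/4z(1+9/13z) = 1 + z + 9/52z²
  Hence R(z) = 1 + z + 9/52z².

Find x<0 with |R(x)|<1.
x=-1.64: |R|=0.1745
R=1: x+9/52x²=0 ⇒ x=−52/9=-5.7778; min R=1−1/(4·9/52)=-0.4444>−1
Confirm numerically:
  x=-5.284: |R|=0.54842 <1
  x=-4.185: |R|=0.15369 <1
  x=-3.023: |R|=0.44133 <1
  x=-6.251: |R|=1.51198 >1
  x=-6.244: |R|=1.50384 >1
  x=-6.148: |R|=1.39394 >1
Interval (-5.7778, 0).

(-5.7778,0); λ=-10 ⇒ h* = (52/9)/10 = 0.5778.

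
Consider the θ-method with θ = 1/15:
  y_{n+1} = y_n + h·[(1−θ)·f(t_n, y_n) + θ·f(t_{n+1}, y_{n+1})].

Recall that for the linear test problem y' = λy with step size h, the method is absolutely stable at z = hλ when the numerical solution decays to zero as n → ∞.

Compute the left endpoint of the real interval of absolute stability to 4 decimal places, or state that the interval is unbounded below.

On y'=λy, z=hλ:
  y_{n+1} = y_n + z·[14/15·y_n + 1/15·y_{n+1}] ⇒ (1 − 1/15z)y_{n+1} = (1 + 14/15z)y_n
  R(z) = (1 + 14/15z)/(1 − 1/15z).

Find x<0 with |R(x)|<1.
x=-1.66: |R|=0.4946
R=−1: 1+14/15x = −1+1/15x ⇒ -13/15x=2 ⇒ x=2/(-13/15)=-2.3077
Confirm numerically:
  x=-1.880: |R|=0.67062 <1
  x=-1.301: |R|=0.19717 <1
  x=-1.081: |R|=0.00833 <1
  x=-1.036: |R|=0.03093 <1
  x=-2.843: |R|=1.39001 >1
  x=-2.816: |R|=1.37090 >1
  x=-2.349: |R|=1.03095 >1
Stable set (-2.3077, 0).

left endpoint -2.3077.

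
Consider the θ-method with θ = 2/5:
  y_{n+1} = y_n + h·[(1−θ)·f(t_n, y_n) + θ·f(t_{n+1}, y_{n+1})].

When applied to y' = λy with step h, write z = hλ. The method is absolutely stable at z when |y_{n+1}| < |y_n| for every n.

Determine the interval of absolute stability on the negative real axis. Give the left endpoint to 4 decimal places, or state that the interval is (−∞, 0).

z∈(-10.0000,0).

With y'=λy (z=hλ):
  y_{n+1} = y_n + z·[3/5·y_n + 2/5·y_{n+1}] ⇒ (1 − 2/5z)y_{n+1} = (1 + 3/5z)y_n
  ⇒ R(z) = (1 + 3/5z)/(1 − 2/5z).

Find x<0 with |R(x)|<1.
x=-1.09: |R|=0.2409
R=−1: 1+3/5x = −1+2/5x ⇒ -1/5x=2 ⇒ x=2/(-1/5)=-10.0000
Confirm numerically:
  x=-9.671: |R|=0.98648 <1
  x=-8.557: |R|=0.93475 <1
  x=-7.431: |R|=0.87066 <1
  x=-5.001: |R|=0.66678 <1
  x=-10.481: |R|=1.01853 >1
  x=-10.266: |R|=1.01042 >1
  x=-10.081: |R|=1.00322 >1
So |R|<1 on (-10.0000, 0).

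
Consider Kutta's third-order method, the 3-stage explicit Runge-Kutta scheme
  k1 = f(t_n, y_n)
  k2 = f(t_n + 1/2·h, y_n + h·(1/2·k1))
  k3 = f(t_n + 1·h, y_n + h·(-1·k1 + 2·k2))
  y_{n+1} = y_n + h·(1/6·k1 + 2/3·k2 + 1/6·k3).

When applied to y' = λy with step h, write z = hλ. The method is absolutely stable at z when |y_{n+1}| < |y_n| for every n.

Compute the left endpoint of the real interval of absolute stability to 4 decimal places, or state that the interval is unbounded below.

On y'=λy, z=hλ:
  order 3, 3-stage ⇒ R(z)=1+z+z^2/2+z^3/6
  (e.g. R(-1.27)=0.19505, |R|=0.19505)

Find x<0 with |R(x)|<1.
x=-1.27: |R|=0.1951
|R(-1.97)|=0.3038 |R(-0.69)|=0.4933 |R(-0.53)|=0.5856
Bisect:
  x_lo=-3.3058 |R|=2.8628  x_hi=-0.3719 |R|=0.6887
  mid=-1.83888 |R|=0.18449 →hi
  mid=-2.57235 |R|=1.10072 →lo
  mid=-2.20561 |R|=0.56153 →hi
  mid=-2.38898 |R|=0.80777 →hi
  mid=-2.48066 |R|=0.94802 →hi
  mid=-2.52651 |R|=1.02277 →lo
  mid=-2.50358 |R|=0.98500 →hi
  mid=-2.51505 |R|=1.00379 →lo
  mid=-2.50931 |R|=0.99437 →hi
  ...
  [-2.51290,-2.51272] ⇒ x*=-2.5127
So |R|<1 on (-2.5127, 0).

left endpoint -2.5127.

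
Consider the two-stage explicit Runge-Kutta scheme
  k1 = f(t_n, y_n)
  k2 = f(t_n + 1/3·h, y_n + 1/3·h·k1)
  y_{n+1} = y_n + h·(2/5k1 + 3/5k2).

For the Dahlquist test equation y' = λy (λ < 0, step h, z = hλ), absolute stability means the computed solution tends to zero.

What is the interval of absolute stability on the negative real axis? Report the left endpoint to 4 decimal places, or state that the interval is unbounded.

With y'=λy (z=hλ):
  k1=λy_n ⇒ h·k1=z·y_n;  k2=λ(1+1/3z)y_n ⇒ h·k2=z(1+1/3z)y_n
  y_{n+1}/y_n = 1 + 2/5z + 3/5z(1+1/3z) = 1 + z + 1/5z²
  Hence R(z) = 1 + z + 1/5z².

Need |R(x)|<1, x<0.
x=-0.35: |R|=0.6745
R=1: x+1/5x²=0 ⇒ x=−5=-5.0000; min R=1−1/(4·1/5)=-0.2500>−1
Confirm numerically:
  x=-2.262: |R|=0.23867 <1
  x=-2.184: |R|=0.23003 <1
  x=-2.068: |R|=0.21268 <1
  x=-5.543: |R|=1.60197 >1
  x=-5.319: |R|=1.33935 >1
Stable set (-5.0000, 0).

z∈(-5.0000,0).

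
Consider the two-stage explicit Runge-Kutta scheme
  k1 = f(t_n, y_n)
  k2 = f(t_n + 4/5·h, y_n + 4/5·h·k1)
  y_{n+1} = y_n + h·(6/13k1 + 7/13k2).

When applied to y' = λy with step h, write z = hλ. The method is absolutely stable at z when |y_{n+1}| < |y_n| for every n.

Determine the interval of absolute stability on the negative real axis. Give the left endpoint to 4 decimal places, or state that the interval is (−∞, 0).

z∈(-2.3214,0).

Test eqn y'=λy, z=hλ:
  k1=λy_n ⇒ h·k1=z·y_n;  k2=λ(1+4/5z)y_n ⇒ h·k2=z(1+4/5z)y_n
  y_{n+1}/y_n = 1 + 6/13z + 7/13z(1+4/5z) = 1 + z + 28/65z²
  R(z) = 1 + z + 28/65z².

Boundary: |R(x)|=1, x<0.
x=-1.41: |R|=0.4464
R=1: x+28/65x²=0 ⇒ x=−65/28=-2.3214; min R=1−1/(4·28/65)=0.4196>−1
Confirm numerically:
  x=-1.809: |R|=0.60068 <1
  x=-1.695: |R|=0.54261 <1
  x=-1.342: |R|=0.43380 <1
  x=-1.123: |R|=0.42026 <1
  x=-2.887: |R|=1.70336 >1
  x=-2.557: |R|=1.25948 >1
Stable set (-2.3214, 0).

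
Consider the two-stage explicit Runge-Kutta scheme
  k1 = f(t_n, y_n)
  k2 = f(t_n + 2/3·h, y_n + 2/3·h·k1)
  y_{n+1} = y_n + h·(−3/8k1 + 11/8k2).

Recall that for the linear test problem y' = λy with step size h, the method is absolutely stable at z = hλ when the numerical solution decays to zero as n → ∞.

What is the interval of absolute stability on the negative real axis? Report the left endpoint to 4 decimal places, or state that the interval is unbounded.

(-1.0909, 0).

On y'=λy, z=hλ:
  k1=λy_n ⇒ h·k1=z·y_n;  k2=λ(1+2/3z)y_n ⇒ h·k2=z(1+2/3z)y_n
  y_{n+1}/y_n = 1 − 3/8z + 11/8z(1+2/3z) = 1 + z + 11/12z²
  ⇒ R(z) = 1 + z + 11/12z².

Boundary: |R(x)|=1, x<0.
x=-0.82: |R|=0.7964
R=1: x+11/12x²=0 ⇒ x=−12/11=-1.0909; min R=1−1/(4·11/12)=0.7273>−1
Confirm numerically:
  x=-0.937: |R|=0.86780 <1
  x=-0.723: |R|=0.75617 <1
  x=-0.694: |R|=0.74750 <1
  x=-0.629: |R|=0.73367 <1
  x=-1.617: |R|=1.77980 >1
  x=-1.576: |R|=1.70079 >1
  x=-1.523: |R|=1.60323 >1
Interval (-1.0909, 0).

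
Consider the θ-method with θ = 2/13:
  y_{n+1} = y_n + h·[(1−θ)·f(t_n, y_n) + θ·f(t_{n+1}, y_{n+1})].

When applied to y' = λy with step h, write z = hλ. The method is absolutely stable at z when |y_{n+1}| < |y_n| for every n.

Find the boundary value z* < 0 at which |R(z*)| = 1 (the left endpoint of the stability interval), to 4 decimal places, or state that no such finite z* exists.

z* = -2.8889.

On y'=λy, z=hλ:
  y_{n+1} = y_n + z·[11/13·y_n + 2/13·y_{n+1}] ⇒ (1 − 2/13z)y_{n+1} = (1 + 11/13z)y_n
  R(z) = (1 + 11/13z)/(1 − 2/13z).

Solve |R(x)|<1 on ℝ⁻.
x=-0.32: |R|=0.6950
R=−1: 1+11/13x = −1+2/13x ⇒ -9/13x=2 ⇒ x=2/(-9/13)=-2.8889
Confirm numerically:
  x=-2.834: |R|=0.97354 <1
  x=-2.071: |R|=0.57059 <1
  x=-1.699: |R|=0.34693 <1
  x=-1.641: |R|=0.31022 <1
  x=-3.093: |R|=1.09575 >1
  x=-2.938: |R|=1.02342 >1
So |R|<1 on (-2.8889, 0).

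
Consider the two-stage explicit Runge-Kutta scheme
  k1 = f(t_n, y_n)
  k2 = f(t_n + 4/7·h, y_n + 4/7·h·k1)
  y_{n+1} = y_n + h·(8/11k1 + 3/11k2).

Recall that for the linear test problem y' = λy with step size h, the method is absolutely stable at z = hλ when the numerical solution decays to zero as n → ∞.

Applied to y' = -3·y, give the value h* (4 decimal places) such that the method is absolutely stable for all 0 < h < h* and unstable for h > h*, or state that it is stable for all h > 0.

(-6.4167,0); λ=-3 ⇒ h* = (77/12)/3 = 2.1389.

Test eqn y'=λy, z=hλ:
  k1=λy_n ⇒ h·k1=z·y_n;  k2=λ(1+4/7z)y_n ⇒ h·k2=z(1+4/7z)y_n
  y_{n+1}/y_n = 1 + 8/11z + 3/11z(1+4/7z) = 1 + z + 12/77z²
  R(z) = 1 + z + 12/77z².

Solve |R(x)|<1 on ℝ⁻.
x=-0.46: |R|=0.5730
R=1: x+12/77x²=0 ⇒ x=−77/12=-6.4167; min R=1−1/(4·12/77)=-0.6042>−1
Confirm numerically:
  x=-5.784: |R|=0.42971 <1
  x=-4.904: |R|=0.15607 <1
  x=-4.062: |R|=0.49060 <1
  x=-3.965: |R|=0.51494 <1
  x=-6.823: |R|=1.43206 >1
  x=-6.682: |R|=1.27631 >1
  x=-6.672: |R|=1.26549 >1
Stable set (-6.4167, 0).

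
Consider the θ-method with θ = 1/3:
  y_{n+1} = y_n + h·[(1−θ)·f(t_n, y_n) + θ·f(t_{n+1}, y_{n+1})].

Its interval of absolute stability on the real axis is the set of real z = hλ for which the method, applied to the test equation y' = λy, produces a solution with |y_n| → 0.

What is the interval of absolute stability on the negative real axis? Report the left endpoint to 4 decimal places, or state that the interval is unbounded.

Test eqn y'=λy, z=hλ:
  y_{n+1} = y_n + z·[2/3·y_n + 1/3·y_{n+1}] ⇒ (1 − 1/3z)y_{n+1} = (1 + 2/3z)y_n
  R(z) = (1 + 2/3z)/(1 − 1/3z).

Need |R(x)|<1, x<0.
x=-1.25: |R|=0.1176
R=−1: 1+2/3x = −1+1/3x ⇒ -1/3x=2 ⇒ x=2/(-1/3)=-6.0000
Confirm numerically:
  x=-5.086: |R|=0.88697 <1
  x=-4.930: |R|=0.86507 <1
  x=-3.213: |R|=0.55142 <1
  x=-6.223: |R|=1.02418 >1
  x=-6.194: |R|=1.02110 >1
Stable set (-6.0000, 0).

z∈(-6.0000,0).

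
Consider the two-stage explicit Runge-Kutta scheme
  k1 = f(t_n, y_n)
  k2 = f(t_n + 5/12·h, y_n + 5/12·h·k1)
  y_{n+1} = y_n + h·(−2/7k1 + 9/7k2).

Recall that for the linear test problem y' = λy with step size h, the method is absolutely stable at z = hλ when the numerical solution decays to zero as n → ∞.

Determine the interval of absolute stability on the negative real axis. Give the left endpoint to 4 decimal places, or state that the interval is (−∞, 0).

With y'=λy (z=hλ):
  k1=λy_n ⇒ h·k1=z·y_n;  k2=λ(1+5/12z)y_n ⇒ h·k2=z(1+5/12z)y_n
  y_{n+1}/y_n = 1 − 2/7z + 9/7z(1+5/12z) = 1 + z + 15/28z²
  R(z) = 1 + z + 15/28z².

Need |R(x)|<1, x<0.
x=-1.09: |R|=0.5465
R=1: x+15/28x²=0 ⇒ x=−28/15=-1.8667; min R=1−1/(4·15/28)=0.5333>−1
Confirm numerically:
  x=-1.753: |R|=0.89325 <1
  x=-1.697: |R|=0.84575 <1
  x=-1.257: |R|=0.58945 <1
  x=-1.163: |R|=0.56159 <1
  x=-1.980: |R|=1.12021 >1
  x=-1.931: |R|=1.06655 >1
  x=-1.887: |R|=1.02055 >1
Interval (-1.8667, 0).

z∈(-1.8667,0).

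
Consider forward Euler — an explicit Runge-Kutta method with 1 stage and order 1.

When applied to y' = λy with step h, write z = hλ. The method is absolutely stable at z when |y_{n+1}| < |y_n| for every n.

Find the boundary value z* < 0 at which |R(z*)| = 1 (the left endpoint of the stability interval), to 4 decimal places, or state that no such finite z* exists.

z* = -2.0000.

Set f=λy, z=hλ:
  order 1, 1-stage ⇒ R(z)=1+z
  (e.g. R(-0.68)=0.32000, |R|=0.32000)

Need |R(x)|<1, x<0.
x=-0.68: |R|=0.3200
|R(-2.17)|=1.1700 |R(-1.97)|=0.9700 |R(-1.18)|=0.1800
Bisect:
  x_lo=-2.4531 |R|=1.4531  x_hi=-0.1774 |R|=0.8226
  mid=-1.31521 |R|=0.31521 →hi
  mid=-1.88413 |R|=0.88413 →hi
  mid=-2.16859 |R|=1.16859 →lo
  mid=-2.02636 |R|=1.02636 →lo
  mid=-1.95525 |R|=0.95525 →hi
  mid=-1.99080 |R|=0.99080 →hi
  mid=-2.00858 |R|=1.00858 →lo
  mid=-1.99969 |R|=0.99969 →hi
  mid=-2.00414 |R|=1.00414 →lo
  mid=-2.00192 |R|=1.00192 →lo
  ...
  [-2.00011,-1.99997] ⇒ x*=-2.0000
So |R|<1 on (-2.0000, 0).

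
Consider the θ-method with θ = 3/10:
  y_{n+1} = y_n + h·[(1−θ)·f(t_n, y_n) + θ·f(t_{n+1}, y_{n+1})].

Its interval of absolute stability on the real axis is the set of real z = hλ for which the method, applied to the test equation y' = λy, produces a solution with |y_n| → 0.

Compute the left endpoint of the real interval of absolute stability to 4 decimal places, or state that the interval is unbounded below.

z* = -5.0000.

On y'=λy, z=hλ:
  y_{n+1} = y_n + z·[7/10·y_n + 3/10·y_{n+1}] ⇒ (1 − 3/10z)y_{n+1} = (1 + 7/10z)y_n
  so R(z) = (1 + 7/10z)/(1 − 3/10z).

Find x<0 with |R(x)|<1.
x=-0.57: |R|=0.5132
R=−1: 1+7/10x = −1+3/10x ⇒ -2/5x=2 ⇒ x=2/(-2/5)=-5.0000
Confirm numerically:
  x=-4.074: |R|=0.83332 <1
  x=-3.626: |R|=0.73676 <1
  x=-2.474: |R|=0.42004 <1
  x=-5.509: |R|=1.07675 >1
  x=-5.364: |R|=1.05580 >1
Stable set (-5.0000, 0).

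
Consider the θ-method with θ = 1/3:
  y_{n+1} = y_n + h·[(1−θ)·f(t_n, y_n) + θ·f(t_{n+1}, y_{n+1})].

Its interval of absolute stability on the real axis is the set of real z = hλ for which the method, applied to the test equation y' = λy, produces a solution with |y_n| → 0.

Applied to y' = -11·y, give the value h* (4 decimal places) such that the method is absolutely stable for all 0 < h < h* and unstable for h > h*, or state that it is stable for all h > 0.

Set f=λy, z=hλ:
  y_{n+1} = y_n + z·[2/3·y_n + 1/3·y_{n+1}] ⇒ (1 − 1/3z)y_{n+1} = (1 + 2/3z)y_n
  R(z) = (1 + 2/3z)/(1 − 1/3z).

Find x<0 with |R(x)|<1.
x=-1.65: |R|=0.0645
R=−1: 1+2/3x = −1+1/3x ⇒ -1/3x=2 ⇒ x=2/(-1/3)=-6.0000
Confirm numerically:
  x=-5.797: |R|=0.97692 <1
  x=-5.350: |R|=0.92216 <1
  x=-5.335: |R|=0.92022 <1
  x=-4.611: |R|=0.81750 <1
  x=-6.183: |R|=1.01993 >1
  x=-6.125: |R|=1.01370 >1
  x=-6.102: |R|=1.01121 >1
Stable set (-6.0000, 0).

(-6.0000,0); λ=-11 ⇒ h* = (6)/11 = 0.5455.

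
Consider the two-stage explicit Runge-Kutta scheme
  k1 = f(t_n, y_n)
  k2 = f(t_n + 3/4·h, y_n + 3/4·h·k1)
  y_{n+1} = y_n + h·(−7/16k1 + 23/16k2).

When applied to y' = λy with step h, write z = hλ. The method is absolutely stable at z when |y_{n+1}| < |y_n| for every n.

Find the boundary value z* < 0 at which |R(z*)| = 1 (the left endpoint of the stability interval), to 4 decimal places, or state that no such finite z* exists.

z* = -0.9275.

On y'=λy, z=hλ:
  k1=λy_n ⇒ h·k1=z·y_n;  k2=λ(1+3/4z)y_n ⇒ h·k2=z(1+3/4z)y_n
  y_{n+1}/y_n = 1 − 7/16z + 23/16z(1+3/4z) = 1 + z + 69/64z²
  R(z) = 1 + z + 69/64z².

Solve |R(x)|<1 on ℝ⁻.
x=-0.53: |R|=0.7728
R=1: x+69/64x²=0 ⇒ x=−64/69=-0.9275; min R=1−1/(4·69/64)=0.7681>−1
Confirm numerically:
  x=-0.833: |R|=0.91510 <1
  x=-0.663: |R|=0.81091 <1
  x=-0.486: |R|=0.76865 <1
  x=-0.446: |R|=0.76846 <1
  x=-1.522: |R|=1.97546 >1
  x=-1.248: |R|=1.43118 >1
  x=-1.218: |R|=1.38142 >1
So |R|<1 on (-0.9275, 0).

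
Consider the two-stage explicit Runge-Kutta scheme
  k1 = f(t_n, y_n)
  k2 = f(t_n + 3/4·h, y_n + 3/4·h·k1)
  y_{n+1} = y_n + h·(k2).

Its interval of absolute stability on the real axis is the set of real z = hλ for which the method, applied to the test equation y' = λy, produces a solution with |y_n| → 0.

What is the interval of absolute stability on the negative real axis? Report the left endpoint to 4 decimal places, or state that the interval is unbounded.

With y'=λy (z=hλ):
  k1=λy_n ⇒ h·k1=z·y_n;  k2=λ(1+3/4z)y_n ⇒ h·k2=z(1+3/4z)y_n
  y_{n+1}/y_n = 1 + z(1+3/4z) = 1 + z + 3/4z²
  Hence R(z) = 1 + z + 3/4z².

Solve |R(x)|<1 on ℝ⁻.
x=-0.69: |R|=0.6671
R=1: x+3/4x²=0 ⇒ x=−4/3=-1.3333; min R=1−1/(4·3/4)=0.6667>−1
Confirm numerically:
  x=-1.119: |R|=0.82012 <1
  x=-0.915: |R|=0.71292 <1
  x=-0.566: |R|=0.67427 <1
  x=-0.561: |R|=0.67504 <1
  x=-1.827: |R|=1.67645 >1
  x=-1.824: |R|=1.67123 >1
  x=-1.375: |R|=1.04297 >1
Interval (-1.3333, 0).

(-1.3333, 0).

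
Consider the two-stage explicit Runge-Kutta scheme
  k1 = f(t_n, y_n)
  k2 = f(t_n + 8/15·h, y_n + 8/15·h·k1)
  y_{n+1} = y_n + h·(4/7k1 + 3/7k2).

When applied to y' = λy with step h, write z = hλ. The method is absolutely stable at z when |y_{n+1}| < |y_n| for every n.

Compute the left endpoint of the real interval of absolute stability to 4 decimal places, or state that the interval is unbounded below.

With y'=λy (z=hλ):
  k1=λy_n ⇒ h·k1=z·y_n;  k2=λ(1+8/15z)y_n ⇒ h·k2=z(1+8/15z)y_n
  y_{n+1}/y_n = 1 + 4/7z + 3/7z(1+8/15z) = 1 + z + 8/35z²
  Hence R(z) = 1 + z + 8/35z².

Need |R(x)|<1, x<0.
x=-1.18: |R|=0.1383
R=1: x+8/35x²=0 ⇒ x=−35/8=-4.3750; min R=1−1/(4·8/35)=-0.0938>−1
Confirm numerically:
  x=-4.136: |R|=0.77406 <1
  x=-2.870: |R|=0.01272 <1
  x=-1.801: |R|=0.05961 <1
  x=-1.786: |R|=0.05690 <1
  x=-4.722: |R|=1.37452 >1
  x=-4.609: |R|=1.24652 >1
  x=-4.451: |R|=1.07732 >1
So |R|<1 on (-4.3750, 0).

left endpoint -4.3750.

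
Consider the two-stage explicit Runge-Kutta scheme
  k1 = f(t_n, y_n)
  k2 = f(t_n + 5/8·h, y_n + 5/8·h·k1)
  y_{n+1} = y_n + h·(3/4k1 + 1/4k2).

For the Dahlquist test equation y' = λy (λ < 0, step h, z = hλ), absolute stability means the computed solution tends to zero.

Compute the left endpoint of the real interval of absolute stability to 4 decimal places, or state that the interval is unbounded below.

Test eqn y'=λy, z=hλ:
  k1=λy_n ⇒ h·k1=z·y_n;  k2=λ(1+5/8z)y_n ⇒ h·k2=z(1+5/8z)y_n
  y_{n+1}/y_n = 1 + 3/4z + 1/4z(1+5/8z) = 1 + z + 5/32z²
  R(z) = 1 + z + 5/32z².

Solve |R(x)|<1 on ℝ⁻.
x=-0.98: |R|=0.1701
R=1: x+5/32x²=0 ⇒ x=−32/5=-6.4000; min R=1−1/(4·5/32)=-0.6000>−1
Confirm numerically:
  x=-4.913: |R|=0.14150 <1
  x=-4.049: |R|=0.48737 <1
  x=-3.467: |R|=0.58886 <1
  x=-3.208: |R|=0.59999 <1
  x=-6.831: |R|=1.46003 >1
  x=-6.794: |R|=1.41826 >1
  x=-6.687: |R|=1.29987 >1
Stable set (-6.4000, 0).

left endpoint -6.4000.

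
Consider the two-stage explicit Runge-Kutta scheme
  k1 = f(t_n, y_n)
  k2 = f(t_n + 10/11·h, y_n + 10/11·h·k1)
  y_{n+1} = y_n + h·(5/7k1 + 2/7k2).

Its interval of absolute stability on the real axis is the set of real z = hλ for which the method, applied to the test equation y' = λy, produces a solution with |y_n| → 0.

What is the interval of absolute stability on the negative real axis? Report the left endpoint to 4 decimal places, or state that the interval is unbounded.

With y'=λy (z=hλ):
  k1=λy_n ⇒ h·k1=z·y_n;  k2=λ(1+10/11z)y_n ⇒ h·k2=z(1+10/11z)y_n
  y_{n+1}/y_n = 1 + 5/7z + 2/7z(1+10/11z) = 1 + z + 20/77z²
  so R(z) = 1 + z + 20/77z².

Need |R(x)|<1, x<0.
x=-1.09: |R|=0.2186
R=1: x+20/77x²=0 ⇒ x=−77/20=-3.8500; min R=1−1/(4·20/77)=0.0375>−1
Confirm numerically:
  x=-3.180: |R|=0.44660 <1
  x=-2.551: |R|=0.13929 <1
  x=-1.881: |R|=0.03800 <1
  x=-1.662: |R|=0.05547 <1
  x=-4.055: |R|=1.21592 >1
  x=-3.935: |R|=1.08688 >1
So |R|<1 on (-3.8500, 0).

(-3.8500, 0).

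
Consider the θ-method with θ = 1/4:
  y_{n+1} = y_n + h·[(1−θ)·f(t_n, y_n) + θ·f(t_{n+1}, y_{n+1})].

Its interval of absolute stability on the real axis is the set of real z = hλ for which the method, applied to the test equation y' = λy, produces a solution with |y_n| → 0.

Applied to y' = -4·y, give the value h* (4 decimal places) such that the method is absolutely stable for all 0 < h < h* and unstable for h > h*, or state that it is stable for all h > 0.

(-4.0000,0); λ=-4 ⇒ h* = (4)/4 = 1.0000.

With y'=λy (z=hλ):
  y_{n+1} = y_n + z·[3/4·y_n + 1/4·y_{n+1}] ⇒ (1 − 1/4z)y_{n+1} = (1 + 3/4z)y_n
  ⇒ R(z) = (1 + 3/4z)/(1 − 1/4z).

Need |R(x)|<1, x<0.
x=-0.34: |R|=0.6866
R=−1: 1+3/4x = −1+1/4x ⇒ -1/2x=2 ⇒ x=2/(-1/2)=-4.0000
Confirm numerically:
  x=-3.646: |R|=0.90740 <1
  x=-2.588: |R|=0.57134 <1
  x=-2.459: |R|=0.52284 <1
  x=-1.719: |R|=0.20231 <1
  x=-4.421: |R|=1.09999 >1
  x=-4.344: |R|=1.08245 >1
  x=-4.143: |R|=1.03512 >1
Interval (-4.0000, 0).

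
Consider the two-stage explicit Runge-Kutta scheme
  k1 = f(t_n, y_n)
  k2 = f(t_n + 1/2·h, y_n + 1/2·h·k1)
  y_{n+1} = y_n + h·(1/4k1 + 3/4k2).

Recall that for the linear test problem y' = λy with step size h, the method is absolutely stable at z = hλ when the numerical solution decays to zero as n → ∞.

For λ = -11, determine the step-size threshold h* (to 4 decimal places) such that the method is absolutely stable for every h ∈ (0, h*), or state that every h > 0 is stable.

(-2.6667,0); λ=-11 ⇒ h* = (8/3)/11 = 0.2424.

Test eqn y'=λy, z=hλ:
  k1=λy_n ⇒ h·k1=z·y_n;  k2=λ(1+1/2z)y_n ⇒ h·k2=z(1+1/2z)y_n
  y_{n+1}/y_n = 1 + 1/4z + 3/4z(1+1/2z) = 1 + z + 3/8z²
  so R(z) = 1 + z + 3/8z².

Find x<0 with |R(x)|<1.
x=-0.4: |R|=0.6600
R=1: x+3/8x²=0 ⇒ x=−8/3=-2.6667; min R=1−1/(4·3/8)=0.3333>−1
Confirm numerically:
  x=-2.307: |R|=0.68884 <1
  x=-2.238: |R|=0.64024 <1
  x=-1.590: |R|=0.35804 <1
  x=-2.923: |R|=1.28097 >1
  x=-2.892: |R|=1.24437 >1
  x=-2.745: |R|=1.08063 >1
Interval (-2.6667, 0).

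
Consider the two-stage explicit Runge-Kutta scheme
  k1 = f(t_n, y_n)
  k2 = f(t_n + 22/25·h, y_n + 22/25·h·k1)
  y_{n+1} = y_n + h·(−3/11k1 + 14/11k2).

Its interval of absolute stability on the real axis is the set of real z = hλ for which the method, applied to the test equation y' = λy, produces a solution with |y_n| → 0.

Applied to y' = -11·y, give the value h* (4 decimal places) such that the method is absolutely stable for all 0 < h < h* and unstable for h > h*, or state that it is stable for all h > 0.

(-0.8929,0); λ=-11 ⇒ h* = (25/28)/11 = 0.0812.

Test eqn y'=λy, z=hλ:
  k1=λy_n ⇒ h·k1=z·y_n;  k2=λ(1+22/25z)y_n ⇒ h·k2=z(1+22/25z)y_n
  y_{n+1}/y_n = 1 − 3/11z + 14/11z(1+22/25z) = 1 + z + 28/25z²
  so R(z) = 1 + z + 28/25z².

Need |R(x)|<1, x<0.
x=-1.76: |R|=2.7093
R=1: x+28/25x²=0 ⇒ x=−25/28=-0.8929; min R=1−1/(4·28/25)=0.7768>−1
Confirm numerically:
  x=-0.533: |R|=0.78518 <1
  x=-0.431: |R|=0.77705 <1
  x=-0.403: |R|=0.77890 <1
  x=-1.123: |R|=1.28946 >1
  x=-1.105: |R|=1.26255 >1
  x=-0.929: |R|=1.03761 >1
So |R|<1 on (-0.8929, 0).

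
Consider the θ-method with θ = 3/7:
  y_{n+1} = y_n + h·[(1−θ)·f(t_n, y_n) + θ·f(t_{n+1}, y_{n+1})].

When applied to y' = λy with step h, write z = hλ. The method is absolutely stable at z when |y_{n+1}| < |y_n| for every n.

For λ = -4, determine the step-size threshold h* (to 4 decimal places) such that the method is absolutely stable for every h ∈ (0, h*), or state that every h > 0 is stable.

On y'=λy, z=hλ:
  y_{n+1} = y_n + z·[4/7·y_n + 3/7·y_{n+1}] ⇒ (1 − 3/7z)y_{n+1} = (1 + 4/7z)y_n
  R(z) = (1 + 4/7z)/(1 − 3/7z).

Boundary: |R(x)|=1, x<0.
x=-1.45: |R|=0.1057
R=−1: 1+4/7x = −1+3/7x ⇒ -1/7x=2 ⇒ x=2/(-1/7)=-14.0000
Confirm numerically:
  x=-12.103: |R|=0.95620 <1
  x=-12.019: |R|=0.95399 <1
  x=-6.483: |R|=0.71579 <1
  x=-14.494: |R|=1.00979 >1
  x=-14.287: |R|=1.00576 >1
  x=-14.186: |R|=1.00375 >1
Stable set (-14.0000, 0).

(-14.0000,0); λ=-4 ⇒ h* = (14)/4 = 3.5000.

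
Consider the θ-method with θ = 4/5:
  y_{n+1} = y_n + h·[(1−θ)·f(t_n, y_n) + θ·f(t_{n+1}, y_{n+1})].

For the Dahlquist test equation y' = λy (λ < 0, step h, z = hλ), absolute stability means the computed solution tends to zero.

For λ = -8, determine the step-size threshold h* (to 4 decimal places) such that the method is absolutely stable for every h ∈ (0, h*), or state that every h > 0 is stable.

On y'=λy, z=hλ:
  y_{n+1} = y_n + z·[1/5·y_n + 4/5·y_{n+1}] ⇒ (1 − 4/5z)y_{n+1} = (1 + 1/5z)y_n
  so R(z) = (1 + 1/5z)/(1 − 4/5z).

Find x<0 with |R(x)|<1.
x=-0.91: |R|=0.4734
x=-2: |R|=0.2308
x=-10: |R|=0.1111
x=-100: |R|=0.2346
θ=4/5≥1/2 ⇒ |1+1/5x|<|1−4/5x| ∀x<0 ⇒ stable on all of ℝ⁻.

unbounded; (−∞, 0). Any h>0 works for λ=-8.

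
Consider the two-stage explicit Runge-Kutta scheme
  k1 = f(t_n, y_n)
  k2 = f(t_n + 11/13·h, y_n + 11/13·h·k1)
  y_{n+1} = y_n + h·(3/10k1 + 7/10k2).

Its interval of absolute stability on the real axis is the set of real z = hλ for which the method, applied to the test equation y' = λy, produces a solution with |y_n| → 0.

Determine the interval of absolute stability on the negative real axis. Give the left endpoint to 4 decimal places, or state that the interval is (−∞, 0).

On y'=λy, z=hλ:
  k1=λy_n ⇒ h·k1=z·y_n;  k2=λ(1+11/13z)y_n ⇒ h·k2=z(1+11/13z)y_n
  y_{n+1}/y_n = 1 + 3/10z + 7/10z(1+11/13z) = 1 + z + 77/130z²
  ⇒ R(z) = 1 + z + 77/130z².

Boundary: |R(x)|=1, x<0.
x=-0.64: |R|=0.6026
R=1: x+77/130x²=0 ⇒ x=−130/77=-1.6883; min R=1−1/(4·77/130)=0.5779>−1
Confirm numerically:
  x=-1.479: |R|=0.81664 <1
  x=-1.439: |R|=0.78750 <1
  x=-1.110: |R|=0.61978 <1
  x=-2.035: |R|=1.41788 >1
  x=-1.977: |R|=1.33805 >1
Stable set (-1.6883, 0).

(-1.6883, 0).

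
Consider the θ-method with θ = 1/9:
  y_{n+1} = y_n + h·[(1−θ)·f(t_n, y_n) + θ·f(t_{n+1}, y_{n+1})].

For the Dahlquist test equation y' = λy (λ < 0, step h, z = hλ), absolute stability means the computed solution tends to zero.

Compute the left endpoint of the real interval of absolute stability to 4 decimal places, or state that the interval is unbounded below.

left endpoint -2.5714.

Set f=λy, z=hλ:
  y_{n+1} = y_n + z·[8/9·y_n + 1/9·y_{n+1}] ⇒ (1 − 1/9z)y_{n+1} = (1 + 8/9z)y_n
  Hence R(z) = (1 + 8/9z)/(1 − 1/9z).

Find x<0 with |R(x)|<1.
x=-0.68: |R|=0.3678
R=−1: 1+8/9x = −1+1/9x ⇒ -7/9x=2 ⇒ x=2/(-7/9)=-2.5714
Confirm numerically:
  x=-1.953: |R|=0.60477 <1
  x=-1.810: |R|=0.50694 <1
  x=-1.443: |R|=0.24361 <1
  x=-1.148: |R|=0.01813 <1
  x=-3.063: |R|=1.28525 >1
  x=-3.055: |R|=1.28080 >1
  x=-2.914: |R|=1.20128 >1
Interval (-2.5714, 0).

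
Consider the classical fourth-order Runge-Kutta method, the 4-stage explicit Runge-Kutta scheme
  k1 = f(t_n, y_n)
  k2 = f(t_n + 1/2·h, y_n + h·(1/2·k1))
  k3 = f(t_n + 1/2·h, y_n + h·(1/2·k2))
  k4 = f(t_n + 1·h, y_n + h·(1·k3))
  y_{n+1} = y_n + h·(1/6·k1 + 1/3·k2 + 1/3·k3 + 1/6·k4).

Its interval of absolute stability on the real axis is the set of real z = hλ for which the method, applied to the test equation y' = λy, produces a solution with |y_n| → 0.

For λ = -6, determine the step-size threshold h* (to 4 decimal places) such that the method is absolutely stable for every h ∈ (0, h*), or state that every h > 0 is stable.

(-2.7853,0); λ=-6 ⇒ h* = 0.4642.

Test eqn y'=λy, z=hλ:
  order 4, 4-stage ⇒ R(z)=1+z+z^2/2+z^3/6+z^4/24
  (e.g. R(-0.64)=0.52810, |R|=0.52810)

Boundary: |R(x)|=1, x<0.
x=-0.64: |R|=0.5281
|R(-3.14)|=1.6804 |R(-1.16)|=0.3281 |R(-0.86)|=0.4266
Bisect:
  x_lo=-3.5027 |R|=2.7413  x_hi=-0.3785 |R|=0.6850
  mid=-1.94058 |R|=0.31526 →hi
  mid=-2.72164 |R|=0.90820 →hi
  mid=-3.11217 |R|=1.61555 →lo
  mid=-2.91691 |R|=1.21726 →lo
  mid=-2.81928 |R|=1.05246 →lo
  mid=-2.77046 |R|=0.97786 →hi
  mid=-2.79487 |R|=1.01453 →lo
  mid=-2.78266 |R|=0.99604 →hi
  ...
  [-2.78533,-2.78514] ⇒ x*=-2.7853
Stable set (-2.7853, 0).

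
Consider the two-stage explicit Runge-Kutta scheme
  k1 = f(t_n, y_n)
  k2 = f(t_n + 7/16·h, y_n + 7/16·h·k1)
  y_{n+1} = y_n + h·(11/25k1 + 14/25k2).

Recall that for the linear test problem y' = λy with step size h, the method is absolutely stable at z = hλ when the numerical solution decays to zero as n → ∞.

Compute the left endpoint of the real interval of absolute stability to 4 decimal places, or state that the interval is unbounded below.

left endpoint -4.0816.

Test eqn y'=λy, z=hλ:
  k1=λy_n ⇒ h·k1=z·y_n;  k2=λ(1+7/16z)y_n ⇒ h·k2=z(1+7/16z)y_n
  y_{n+1}/y_n = 1 + 11/25z + 14/25z(1+7/16z) = 1 + z + 49/200z²
  R(z) = 1 + z + 49/200z².

Need |R(x)|<1, x<0.
x=-0.6: |R|=0.4882
R=1: x+49/200x²=0 ⇒ x=−200/49=-4.0816; min R=1−1/(4·49/200)=-0.0204>−1
Confirm numerically:
  x=-3.694: |R|=0.64918 <1
  x=-3.218: |R|=0.31910 <1
  x=-1.738: |R|=0.00206 <1
  x=-4.672: |R|=1.67576 >1
  x=-4.565: |R|=1.54061 >1
So |R|<1 on (-4.0816, 0).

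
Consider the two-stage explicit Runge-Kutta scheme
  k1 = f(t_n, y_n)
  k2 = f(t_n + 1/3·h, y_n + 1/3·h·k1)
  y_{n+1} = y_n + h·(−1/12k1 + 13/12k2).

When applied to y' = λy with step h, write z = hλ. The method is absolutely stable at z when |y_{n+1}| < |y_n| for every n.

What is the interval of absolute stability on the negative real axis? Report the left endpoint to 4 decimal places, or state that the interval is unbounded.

Set f=λy, z=hλ:
  k1=λy_n ⇒ h·k1=z·y_n;  k2=λ(1+1/3z)y_n ⇒ h·k2=z(1+1/3z)y_n
  y_{n+1}/y_n = 1 − 1/12z + 13/12z(1+1/3z) = 1 + z + 13/36z²
  so R(z) = 1 + z + 13/36z².

Need |R(x)|<1, x<0.
x=-0.31: |R|=0.7247
R=1: x+13/36x²=0 ⇒ x=−36/13=-2.7692; min R=1−1/(4·13/36)=0.3077>−1
Confirm numerically:
  x=-2.225: |R|=0.56273 <1
  x=-1.923: |R|=0.41236 <1
  x=-1.792: |R|=0.36762 <1
  x=-3.211: |R|=1.51224 >1
  x=-3.044: |R|=1.30203 >1
  x=-2.881: |R|=1.11628 >1
Stable set (-2.7692, 0).

(-2.7692, 0).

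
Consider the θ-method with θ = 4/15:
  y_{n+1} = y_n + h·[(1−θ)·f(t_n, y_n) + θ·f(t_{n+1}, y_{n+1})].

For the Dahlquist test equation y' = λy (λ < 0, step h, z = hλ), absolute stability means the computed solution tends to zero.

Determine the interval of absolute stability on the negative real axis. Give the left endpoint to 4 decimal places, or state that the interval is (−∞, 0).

(-4.2857, 0).

Test eqn y'=λy, z=hλ:
  y_{n+1} = y_n + z·[11/15·y_n + 4/15·y_{n+1}] ⇒ (1 − 4/15z)y_{n+1} = (1 + 11/15z)y_n
  Hence R(z) = (1 + 11/15z)/(1 − 4/15z).

Find x<0 with |R(x)|<1.
x=-1.35: |R|=0.0074
R=−1: 1+11/15x = −1+4/15x ⇒ -7/15x=2 ⇒ x=2/(-7/15)=-4.2857
Confirm numerically:
  x=-4.169: |R|=0.97421 <1
  x=-3.618: |R|=0.84141 <1
  x=-2.602: |R|=0.53613 <1
  x=-4.884: |R|=1.12126 >1
  x=-4.592: |R|=1.06425 >1
  x=-4.337: |R|=1.01110 >1
So |R|<1 on (-4.2857, 0).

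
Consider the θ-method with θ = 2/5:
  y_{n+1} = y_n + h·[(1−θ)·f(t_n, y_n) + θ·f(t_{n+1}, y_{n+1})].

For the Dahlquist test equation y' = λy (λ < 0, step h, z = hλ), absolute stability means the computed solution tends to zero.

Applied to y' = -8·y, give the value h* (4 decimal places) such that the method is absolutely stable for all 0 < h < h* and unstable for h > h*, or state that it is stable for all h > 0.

Set f=λy, z=hλ:
  y_{n+1} = y_n + z·[3/5·y_n + 2/5·y_{n+1}] ⇒ (1 − 2/5z)y_{n+1} = (1 + 3/5z)y_n
  so R(z) = (1 + 3/5z)/(1 − 2/5z).

Find x<0 with |R(x)|<1.
x=-0.57: |R|=0.5358
R=−1: 1+3/5x = −1+2/5x ⇒ -1/5x=2 ⇒ x=2/(-1/5)=-10.0000
Confirm numerically:
  x=-9.869: |R|=0.99470 <1
  x=-9.638: |R|=0.98509 <1
  x=-6.220: |R|=0.78326 <1
  x=-5.967: |R|=0.76184 <1
  x=-10.269: |R|=1.01053 >1
  x=-10.106: |R|=1.00420 >1
So |R|<1 on (-10.0000, 0).

(-10.0000,0); λ=-8 ⇒ h* = (10)/8 = 1.2500.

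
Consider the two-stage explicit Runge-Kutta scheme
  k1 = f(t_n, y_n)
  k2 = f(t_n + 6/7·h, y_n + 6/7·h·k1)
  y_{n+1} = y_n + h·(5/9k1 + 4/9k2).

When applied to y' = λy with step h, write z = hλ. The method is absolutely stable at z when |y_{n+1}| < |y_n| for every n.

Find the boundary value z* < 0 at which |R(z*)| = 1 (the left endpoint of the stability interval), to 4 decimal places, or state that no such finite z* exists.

z* = -2.6250.

Set f=λy, z=hλ:
  k1=λy_n ⇒ h·k1=z·y_n;  k2=λ(1+6/7z)y_n ⇒ h·k2=z(1+6/7z)y_n
  y_{n+1}/y_n = 1 + 5/9z + 4/9z(1+6/7z) = 1 + z + 8/21z²
  R(z) = 1 + z + 8/21z².

Boundary: |R(x)|=1, x<0.
x=-1.37: |R|=0.3450
R=1: x+8/21x²=0 ⇒ x=−21/8=-2.6250; min R=1−1/(4·8/21)=0.3438>−1
Confirm numerically:
  x=-2.497: |R|=0.87824 <1
  x=-1.902: |R|=0.47613 <1
  x=-1.539: |R|=0.36329 <1
  x=-3.195: |R|=1.69377 >1
  x=-3.023: |R|=1.45834 >1
So |R|<1 on (-2.6250, 0).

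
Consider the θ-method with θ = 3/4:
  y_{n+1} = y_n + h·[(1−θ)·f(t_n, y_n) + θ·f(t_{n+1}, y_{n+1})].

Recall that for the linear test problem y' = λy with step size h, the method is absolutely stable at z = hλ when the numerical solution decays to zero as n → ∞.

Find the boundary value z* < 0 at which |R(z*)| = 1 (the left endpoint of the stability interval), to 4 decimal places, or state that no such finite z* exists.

On y'=λy, z=hλ:
  y_{n+1} = y_n + z·[1/4·y_n + 3/4·y_{n+1}] ⇒ (1 − 3/4z)y_{n+1} = (1 + 1/4z)y_n
  ⇒ R(z) = (1 + 1/4z)/(1 − 3/4z).

Find x<0 with |R(x)|<1.
x=-0.89: |R|=0.4663
x=-2: |R|=0.2000
x=-10: |R|=0.1765
x=-100: |R|=0.3158
θ=3/4≥1/2 ⇒ |1+1/4x|<|1−3/4x| ∀x<0 ⇒ unbounded interval.

unbounded; (−∞, 0).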